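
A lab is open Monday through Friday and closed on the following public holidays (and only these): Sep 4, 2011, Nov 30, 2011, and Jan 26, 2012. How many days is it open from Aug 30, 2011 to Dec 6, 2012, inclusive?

331

Aug 30, 2011 is a Tuesday.
The range spans 465 days (inclusive of both endpoints).
465 = 7 × 66 + 3, so there are 66 full weeks plus 3 extra days.
Each full week contributes 5 weekdays (Mon–Fri): 66 × 5 = 330.
The 3 extra days are Tuesday, Wednesday, Thursday — 3 of them qualify.
Total: 330 + 3 = 333.
Holidays: Sep 4, 2011 (Sun); Nov 30, 2011 (Wed); Jan 26, 2012 (Thu).
2 of the 3 holidays fall on weekdays; the rest are weekends and were already excluded.
Business days: 333 − 2 = 331.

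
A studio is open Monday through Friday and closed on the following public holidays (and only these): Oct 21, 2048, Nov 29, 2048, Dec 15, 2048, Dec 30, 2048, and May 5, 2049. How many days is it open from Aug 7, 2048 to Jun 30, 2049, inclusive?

Aug 7, 2048 is a Friday.
That's 328 days from start to end, counting both.
328 = 7 × 46 + 6, so there are 46 full weeks plus 6 extra days.
Each full week contributes 5 weekdays (Mon–Fri): 46 × 5 = 230.
The 6 extra days are Fri, Sat, Sun, Mon, Tue, Wed — 4 of them qualify.
Total: 230 + 4 = 234.
Holidays: Oct 21, 2048 (Wed); Nov 29, 2048 (Sun); Dec 15, 2048 (Tue); Dec 30, 2048 (Wed); May 5, 2049 (Wed).
4 of the 5 holidays fall on weekdays; the rest are weekends and were already excluded.
Business days: 234 − 4 = 230.

230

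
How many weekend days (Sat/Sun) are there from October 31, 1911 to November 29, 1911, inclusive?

October 31, 1911 is a Tuesday.
That's 30 days from start to end, counting both.
30 = 7 × 4 + 2, so there are 4 full weeks plus 2 extra days.
Each full week contributes 2 weekend days (Sat, Sun): 4 × 2 = 8.
The 2 extra days are Tue, Wed — none qualify.
Total: 8 + 0 = 8.

8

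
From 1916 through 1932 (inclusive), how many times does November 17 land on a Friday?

Day of week of November 17 in each year:
1916: Fri ✓, 1917: Sat, 1918: Sun, 1919: Mon, 1920: Wed, 1921: Thu, 1922: Fri ✓, 1923: Sat, 1924: Mon, 1925: Tue, 1926: Wed, 1927: Thu, 1928: Sat, 1929: Sun, 1930: Mon, 1931: Tue, 1932: Thu
Fridays: 1916, 1922.

2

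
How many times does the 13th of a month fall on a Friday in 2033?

The 13th falls on a Friday when the month's 13th has weekday Fri.
Jan 13 is Thu; Feb 13 is Sun; Mar 13 is Sun; Apr 13 is Wed; May 13 is Fri ✓; Jun 13 is Mon; Jul 13 is Wed; Aug 13 is Sat; Sep 13 is Tue; Oct 13 is Thu; Nov 13 is Sun; Dec 13 is Tue.
Friday the 13ths: May.

1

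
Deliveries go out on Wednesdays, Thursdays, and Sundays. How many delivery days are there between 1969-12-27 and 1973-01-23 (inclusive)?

481

1969-12-27 is a Saturday.
The range spans 1124 days (inclusive of both endpoints).
1124 = 7 × 160 + 4, so there are 160 full weeks plus 4 extra days.
Each full week contributes 3 days from the set (Wed, Thu, Sun): 160 × 3 = 480.
The 4 extra days are Sat, Sun, Mon, Tue — 1 of them qualifies.
Total: 480 + 1 = 481.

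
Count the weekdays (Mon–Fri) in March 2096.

22

March 1, 2096 is a Thursday.
From March 1, 2096 to March 31, 2096 is 31 days inclusive.
31 = 7 × 4 + 3, so there are 4 full weeks plus 3 extra days.
Each full week contributes 5 weekdays (Mon–Fri): 4 × 5 = 20.
The 3 extra days are Thu, Fri, Sat — 2 of them qualify.
Total: 20 + 2 = 22.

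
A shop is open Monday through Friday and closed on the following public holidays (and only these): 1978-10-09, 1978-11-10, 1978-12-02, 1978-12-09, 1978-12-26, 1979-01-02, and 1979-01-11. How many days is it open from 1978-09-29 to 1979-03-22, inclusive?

120

1978-09-29 is a Friday.
The range spans 175 days (inclusive of both endpoints).
175 = 7 × 25, so the span is exactly 25 full weeks.
Each full week contributes 5 weekdays (Mon–Fri): 25 × 5 = 125.
Holidays: 1978-10-09 (Mon); 1978-11-10 (Fri); 1978-12-02 (Sat); 1978-12-09 (Sat); 1978-12-26 (Tue); 1979-01-02 (Tue); 1979-01-11 (Thu).
5 of the 7 holidays fall on weekdays; the rest are weekends and were already excluded.
Business days: 125 − 5 = 120.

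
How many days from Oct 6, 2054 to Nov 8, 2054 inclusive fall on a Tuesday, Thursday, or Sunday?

15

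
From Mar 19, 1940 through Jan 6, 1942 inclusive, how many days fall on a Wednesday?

94 Wednesdays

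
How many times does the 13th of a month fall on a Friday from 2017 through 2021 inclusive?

Friday-the-13ths by year:
2017: Jan, Oct
2018: Apr, Jul
2019: Sep, Dec
2020: Mar, Nov
2021: Aug

9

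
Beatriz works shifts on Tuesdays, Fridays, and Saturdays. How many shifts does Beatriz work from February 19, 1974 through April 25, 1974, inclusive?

28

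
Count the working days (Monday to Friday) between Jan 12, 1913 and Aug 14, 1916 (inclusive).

936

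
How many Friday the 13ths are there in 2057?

The 13th falls on a Friday when the month's 13th has weekday Fri.
Jan 13 is Sat; Feb 13 is Tue; Mar 13 is Tue; Apr 13 is Fri ✓; May 13 is Sun; Jun 13 is Wed; Jul 13 is Fri ✓; Aug 13 is Mon; Sep 13 is Thu; Oct 13 is Sat; Nov 13 is Tue; Dec 13 is Thu.
Friday the 13ths: Apr, Jul.

2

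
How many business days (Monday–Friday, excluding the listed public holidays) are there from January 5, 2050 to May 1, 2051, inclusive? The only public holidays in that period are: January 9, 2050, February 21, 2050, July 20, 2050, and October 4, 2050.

January 5, 2050 is a Wednesday.
The range spans 482 days (inclusive of both endpoints).
482 = 7 × 68 + 6, so there are 68 full weeks plus 6 extra days.
Each full week contributes 5 weekdays (Mon–Fri): 68 × 5 = 340.
The 6 extra days are Wed, Thu, Fri, Sat, Sun, Mon — 4 of them qualify.
Total: 340 + 4 = 344.
Holidays: January 9, 2050 (Sun); February 21, 2050 (Mon); July 20, 2050 (Wed); October 4, 2050 (Tue).
3 of the 4 holidays fall on weekdays; the rest are weekends and were already excluded.
Business days: 344 − 3 = 341.

341 business days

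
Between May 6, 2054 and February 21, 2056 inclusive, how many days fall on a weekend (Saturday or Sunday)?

May 6, 2054 is a Wednesday.
From May 6, 2054 to February 21, 2056 is 657 days inclusive.
657 = 7 × 93 + 6, so there are 93 full weeks plus 6 extra days.
Each full week contributes 2 weekend days (Sat, Sun): 93 × 2 = 186.
The 6 extra days are Wed, Thu, Fri, Sat, Sun, Mon — 2 of them qualify.
Total: 186 + 2 = 188.

188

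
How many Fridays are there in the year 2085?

1 January 2085 is a Monday.
The range spans 365 days (inclusive of both endpoints).
365 = 7 × 52 + 1, so there are 52 full weeks plus 1 extra day.
Each full week contributes one Friday: 52 so far.
The 1 extra day is Monday — none qualify.
Total: 52 + 0 = 52.

52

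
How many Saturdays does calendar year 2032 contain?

2032-01-01 is a Thursday.
From 2032-01-01 to 2032-12-31 is 366 days inclusive.
366 = 7 × 52 + 2, so there are 52 full weeks plus 2 extra days.
Each full week contributes one Saturday: 52 so far.
The 2 extra days are Thursday, Friday — none qualify.
Total: 52 + 0 = 52.

52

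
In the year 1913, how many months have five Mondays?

A month has five Mondays exactly when Monday falls within its first (length − 28) days.
Jan: 31 days, starts Wed → 5 of Wed, Thu, Fri
Feb: 28 days, starts Sat → 5 of (none)
Mar: 31 days, starts Sat → 5 of Sat, Sun, Mon ✓
Apr: 30 days, starts Tue → 5 of Tue, Wed
May: 31 days, starts Thu → 5 of Thu, Fri, Sat
Jun: 30 days, starts Sun → 5 of Sun, Mon ✓
Jul: 31 days, starts Tue → 5 of Tue, Wed, Thu
Aug: 31 days, starts Fri → 5 of Fri, Sat, Sun
Sep: 30 days, starts Mon → 5 of Mon, Tue ✓
Oct: 31 days, starts Wed → 5 of Wed, Thu, Fri
Nov: 30 days, starts Sat → 5 of Sat, Sun
Dec: 31 days, starts Mon → 5 of Mon, Tue, Wed ✓
Months with five Mondays: Mar, Jun, Sep, Dec.

4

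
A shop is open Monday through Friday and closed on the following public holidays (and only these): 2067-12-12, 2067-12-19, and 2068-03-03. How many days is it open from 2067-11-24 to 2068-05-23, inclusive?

2067-11-24 is a Thursday.
From 2067-11-24 to 2068-05-23 is 182 days inclusive.
182 = 7 × 26, so the span is exactly 26 full weeks.
Each full week contributes 5 weekdays (Mon–Fri): 26 × 5 = 130.
Holidays: 2067-12-12 (Mon); 2067-12-19 (Mon); 2068-03-03 (Sat).
2 of the 3 holidays fall on weekdays; the rest are weekends and were already excluded.
Business days: 130 − 2 = 128.

128 business days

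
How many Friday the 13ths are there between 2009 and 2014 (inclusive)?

Friday-the-13ths by year:
2009: Feb, Mar, Nov
2010: Aug
2011: May
2012: Jan, Apr, Jul
2013: Sep, Dec
2014: Jun

11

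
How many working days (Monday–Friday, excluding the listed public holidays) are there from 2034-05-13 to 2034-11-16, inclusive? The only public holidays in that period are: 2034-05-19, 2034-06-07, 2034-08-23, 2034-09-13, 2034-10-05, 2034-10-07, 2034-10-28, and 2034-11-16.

128

2034-05-13 is a Saturday.
That's 188 days from start to end, counting both.
188 = 7 × 26 + 6, so there are 26 full weeks plus 6 extra days.
Each full week contributes 5 weekdays (Mon–Fri): 26 × 5 = 130.
The 6 extra days are Saturday, Sunday, Monday, Tuesday, Wednesday, Thursday — 4 of them qualify.
Total: 130 + 4 = 134.
Holidays: 2034-05-19 (Fri); 2034-06-07 (Wed); 2034-08-23 (Wed); 2034-09-13 (Wed); 2034-10-05 (Thu); 2034-10-07 (Sat); 2034-10-28 (Sat); 2034-11-16 (Thu).
6 of the 8 holidays fall on weekdays; the rest are weekends and were already excluded.
Business days: 134 − 6 = 128.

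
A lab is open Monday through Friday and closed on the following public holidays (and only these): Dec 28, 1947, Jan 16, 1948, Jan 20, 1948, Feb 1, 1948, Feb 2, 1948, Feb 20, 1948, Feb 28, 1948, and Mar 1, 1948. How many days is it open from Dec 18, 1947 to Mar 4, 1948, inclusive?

Dec 18, 1947 is a Thursday.
That's 78 days from start to end, counting both.
78 = 7 × 11 + 1, so there are 11 full weeks plus 1 extra day.
Each full week contributes 5 weekdays (Mon–Fri): 11 × 5 = 55.
The 1 extra day is Thu — 1 of them qualifies.
Total: 55 + 1 = 56.
Holidays: Dec 28, 1947 (Sun); Jan 16, 1948 (Fri); Jan 20, 1948 (Tue); Feb 1, 1948 (Sun); Feb 2, 1948 (Mon); Feb 20, 1948 (Fri); Feb 28, 1948 (Sat); Mar 1, 1948 (Mon).
5 of the 8 holidays fall on weekdays; the rest are weekends and were already excluded.
Business days: 56 − 5 = 51.

51 business days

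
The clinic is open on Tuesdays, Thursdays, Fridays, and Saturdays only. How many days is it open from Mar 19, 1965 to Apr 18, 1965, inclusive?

Mar 19, 1965 is a Friday.
That's 31 days from start to end, counting both.
31 = 7 × 4 + 3, so there are 4 full weeks plus 3 extra days.
Each full week contributes 4 days from the set (Tue, Thu, Fri, Sat): 4 × 4 = 16.
The 3 extra days are Friday, Saturday, Sunday — 2 of them qualify.
Total: 16 + 2 = 18.

18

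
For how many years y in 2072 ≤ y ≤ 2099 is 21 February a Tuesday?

4

Day of week of February 21 in each year:
2072: Sun, 2073: Tue ✓, 2074: Wed, 2075: Thu, 2076: Fri, 2077: Sun, 2078: Mon, 2079: Tue ✓, 2080: Wed, 2081: Fri, 2082: Sat, 2083: Sun, 2084: Mon, 2085: Wed, 2086: Thu, 2087: Fri, 2088: Sat, 2089: Mon, 2090: Tue ✓, 2091: Wed, 2092: Thu, 2093: Sat, 2094: Sun, 2095: Mon, 2096: Tue ✓, 2097: Thu, 2098: Fri, 2099: Sat
Tuesdays: 2073, 2079, 2090, 2096.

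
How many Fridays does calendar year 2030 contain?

52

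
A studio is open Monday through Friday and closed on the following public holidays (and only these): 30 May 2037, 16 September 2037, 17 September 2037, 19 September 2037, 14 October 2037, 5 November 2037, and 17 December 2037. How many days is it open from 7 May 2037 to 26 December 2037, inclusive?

162 working days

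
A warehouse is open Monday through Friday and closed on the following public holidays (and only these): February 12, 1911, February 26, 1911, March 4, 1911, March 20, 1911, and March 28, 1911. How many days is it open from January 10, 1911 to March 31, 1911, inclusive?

January 10, 1911 is a Tuesday.
That's 81 days from start to end, counting both.
81 = 7 × 11 + 4, so there are 11 full weeks plus 4 extra days.
Each full week contributes 5 weekdays (Mon–Fri): 11 × 5 = 55.
The 4 extra days are Tuesday, Wednesday, Thursday, Friday — 4 of them qualify.
Total: 55 + 4 = 59.
Holidays: February 12, 1911 (Sun); February 26, 1911 (Sun); March 4, 1911 (Sat); March 20, 1911 (Mon); March 28, 1911 (Tue).
2 of the 5 holidays fall on weekdays; the rest are weekends and were already excluded.
Business days: 59 − 2 = 57.

57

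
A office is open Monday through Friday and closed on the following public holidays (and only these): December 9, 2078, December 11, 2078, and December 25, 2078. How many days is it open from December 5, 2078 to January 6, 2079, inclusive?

24 working days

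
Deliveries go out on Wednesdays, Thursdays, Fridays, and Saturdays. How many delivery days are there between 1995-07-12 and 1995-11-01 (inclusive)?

65

1995-07-12 is a Wednesday.
The range spans 113 days (inclusive of both endpoints).
113 = 7 × 16 + 1, so there are 16 full weeks plus 1 extra day.
Each full week contributes 4 days from the set (Wed, Thu, Fri, Sat): 16 × 4 = 64.
The 1 extra day is Wednesday — 1 of them qualifies.
Total: 64 + 1 = 65.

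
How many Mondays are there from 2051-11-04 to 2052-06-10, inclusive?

2051-11-04 is a Saturday.
From 2051-11-04 to 2052-06-10 is 220 days inclusive.
220 = 7 × 31 + 3, so there are 31 full weeks plus 3 extra days.
Each full week contributes one Monday: 31 so far.
The 3 extra days are Saturday, Sunday, Monday — 1 of them qualifies.
Total: 31 + 1 = 32.

32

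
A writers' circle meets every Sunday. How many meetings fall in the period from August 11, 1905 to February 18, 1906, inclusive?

28 Sundays

August 11, 1905 is a Friday.
The range spans 192 days (inclusive of both endpoints).
192 = 7 × 27 + 3, so there are 27 full weeks plus 3 extra days.
Each full week contributes one Sunday: 27 so far.
The 3 extra days are Fri, Sat, Sun — 1 of them qualifies.
Total: 27 + 1 = 28.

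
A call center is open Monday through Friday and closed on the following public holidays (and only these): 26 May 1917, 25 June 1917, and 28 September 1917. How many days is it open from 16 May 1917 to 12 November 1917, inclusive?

16 May 1917 is a Wednesday.
The range spans 181 days (inclusive of both endpoints).
181 = 7 × 25 + 6, so there are 25 full weeks plus 6 extra days.
Each full week contributes 5 weekdays (Mon–Fri): 25 × 5 = 125.
The 6 extra days are Wed, Thu, Fri, Sat, Sun, Mon — 4 of them qualify.
Total: 125 + 4 = 129.
Holidays: 26 May 1917 (Sat); 25 June 1917 (Mon); 28 September 1917 (Fri).
2 of the 3 holidays fall on weekdays; the rest are weekends and were already excluded.
Business days: 129 − 2 = 127.

127 working days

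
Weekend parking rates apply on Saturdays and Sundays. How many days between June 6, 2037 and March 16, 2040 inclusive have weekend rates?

290

June 6, 2037 is a Saturday.
From June 6, 2037 to March 16, 2040 is 1015 days inclusive.
1015 = 7 × 145, so the span is exactly 145 full weeks.
Each full week contributes 2 weekend days (Sat, Sun): 145 × 2 = 290.
Total: 290.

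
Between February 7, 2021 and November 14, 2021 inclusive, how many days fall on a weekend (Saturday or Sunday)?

81

February 7, 2021 is a Sunday.
The range spans 281 days (inclusive of both endpoints).
281 = 7 × 40 + 1, so there are 40 full weeks plus 1 extra day.
Each full week contributes 2 weekend days (Sat, Sun): 40 × 2 = 80.
The 1 extra day is Sunday — 1 of them qualifies.
Total: 80 + 1 = 81.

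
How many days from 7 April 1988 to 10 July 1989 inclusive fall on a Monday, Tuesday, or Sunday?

197

7 April 1988 is a Thursday.
That's 460 days from start to end, counting both.
460 = 7 × 65 + 5, so there are 65 full weeks plus 5 extra days.
Each full week contributes 3 days from the set (Mon, Tue, Sun): 65 × 3 = 195.
The 5 extra days are Thursday, Friday, Saturday, Sunday, Monday — 2 of them qualify.
Total: 195 + 2 = 197.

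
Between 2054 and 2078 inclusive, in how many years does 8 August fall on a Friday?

3

Day of week of August 8 in each year:
2054: Sat, 2055: Sun, 2056: Tue, 2057: Wed, 2058: Thu, 2059: Fri ✓, 2060: Sun, 2061: Mon, 2062: Tue, 2063: Wed, 2064: Fri ✓, 2065: Sat, 2066: Sun, 2067: Mon, 2068: Wed, 2069: Thu, 2070: Fri ✓, 2071: Sat, 2072: Mon, 2073: Tue, 2074: Wed, 2075: Thu, 2076: Sat, 2077: Sun, 2078: Mon
Fridays: 2059, 2064, 2070.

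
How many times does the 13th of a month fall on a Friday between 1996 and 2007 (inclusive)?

20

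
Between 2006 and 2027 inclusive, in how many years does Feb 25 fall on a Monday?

3

Day of week of February 25 in each year:
2006: Sat, 2007: Sun, 2008: Mon ✓, 2009: Wed, 2010: Thu, 2011: Fri, 2012: Sat, 2013: Mon ✓, 2014: Tue, 2015: Wed, 2016: Thu, 2017: Sat, 2018: Sun, 2019: Mon ✓, 2020: Tue, 2021: Thu, 2022: Fri, 2023: Sat, 2024: Sun, 2025: Tue, 2026: Wed, 2027: Thu
Mondays: 2008, 2013, 2019.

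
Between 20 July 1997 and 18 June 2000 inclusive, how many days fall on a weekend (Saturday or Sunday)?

305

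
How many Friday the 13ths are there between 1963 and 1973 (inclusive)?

18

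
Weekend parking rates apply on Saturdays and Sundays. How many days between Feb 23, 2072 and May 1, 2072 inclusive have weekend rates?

20

Feb 23, 2072 is a Tuesday.
The range spans 69 days (inclusive of both endpoints).
69 = 7 × 9 + 6, so there are 9 full weeks plus 6 extra days.
Each full week contributes 2 weekend days (Sat, Sun): 9 × 2 = 18.
The 6 extra days are Tue, Wed, Thu, Fri, Sat, Sun — 2 of them qualify.
Total: 18 + 2 = 20.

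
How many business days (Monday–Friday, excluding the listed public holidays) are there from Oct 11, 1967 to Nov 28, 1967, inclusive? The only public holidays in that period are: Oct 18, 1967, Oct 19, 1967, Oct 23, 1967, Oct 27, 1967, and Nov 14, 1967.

Oct 11, 1967 is a Wednesday.
That's 49 days from start to end, counting both.
49 = 7 × 7, so the span is exactly 7 full weeks.
Each full week contributes 5 weekdays (Mon–Fri): 7 × 5 = 35.
Holidays: Oct 18, 1967 (Wed); Oct 19, 1967 (Thu); Oct 23, 1967 (Mon); Oct 27, 1967 (Fri); Nov 14, 1967 (Tue).
All 5 holidays fall on weekdays, so subtract 5.
Business days: 35 − 5 = 30.

30 business days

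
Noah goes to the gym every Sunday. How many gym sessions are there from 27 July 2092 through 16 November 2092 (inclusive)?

17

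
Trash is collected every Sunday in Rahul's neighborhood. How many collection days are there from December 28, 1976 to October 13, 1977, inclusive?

41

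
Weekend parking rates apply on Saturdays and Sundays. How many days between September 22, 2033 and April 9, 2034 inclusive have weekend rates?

58

September 22, 2033 is a Thursday.
That's 200 days from start to end, counting both.
200 = 7 × 28 + 4, so there are 28 full weeks plus 4 extra days.
Each full week contributes 2 weekend days (Sat, Sun): 28 × 2 = 56.
The 4 extra days are Thu, Fri, Sat, Sun — 2 of them qualify.
Total: 56 + 2 = 58.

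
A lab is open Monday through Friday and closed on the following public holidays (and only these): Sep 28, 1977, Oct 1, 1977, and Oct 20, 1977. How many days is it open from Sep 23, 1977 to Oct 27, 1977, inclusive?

Sep 23, 1977 is a Friday.
From Sep 23, 1977 to Oct 27, 1977 is 35 days inclusive.
35 = 7 × 5, so the span is exactly 5 full weeks.
Each full week contributes 5 weekdays (Mon–Fri): 5 × 5 = 25.
Total: 25.
Holidays: Sep 28, 1977 (Wed); Oct 1, 1977 (Sat); Oct 20, 1977 (Thu).
2 of the 3 holidays fall on weekdays; the rest are weekends and were already excluded.
Business days: 25 − 2 = 23.

23 business days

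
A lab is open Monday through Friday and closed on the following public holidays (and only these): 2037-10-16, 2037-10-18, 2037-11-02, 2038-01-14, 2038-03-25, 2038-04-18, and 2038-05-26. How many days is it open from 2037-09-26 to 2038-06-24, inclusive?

2037-09-26 is a Saturday.
That's 272 days from start to end, counting both.
272 = 7 × 38 + 6, so there are 38 full weeks plus 6 extra days.
Each full week contributes 5 weekdays (Mon–Fri): 38 × 5 = 190.
The 6 extra days are Sat, Sun, Mon, Tue, Wed, Thu — 4 of them qualify.
Total: 190 + 4 = 194.
Holidays: 2037-10-16 (Fri); 2037-10-18 (Sun); 2037-11-02 (Mon); 2038-01-14 (Thu); 2038-03-25 (Thu); 2038-04-18 (Sun); 2038-05-26 (Wed).
5 of the 7 holidays fall on weekdays; the rest are weekends and were already excluded.
Business days: 194 − 5 = 189.

189 working days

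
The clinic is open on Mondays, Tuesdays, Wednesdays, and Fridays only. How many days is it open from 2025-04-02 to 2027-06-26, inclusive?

466

2025-04-02 is a Wednesday.
That's 816 days from start to end, counting both.
816 = 7 × 116 + 4, so there are 116 full weeks plus 4 extra days.
Each full week contributes 4 days from the set (Mon, Tue, Wed, Fri): 116 × 4 = 464.
The 4 extra days are Wednesday, Thursday, Friday, Saturday — 2 of them qualify.
Total: 464 + 2 = 466.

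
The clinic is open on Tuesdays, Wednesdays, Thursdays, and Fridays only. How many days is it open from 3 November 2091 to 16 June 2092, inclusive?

3 November 2091 is a Saturday.
The range spans 227 days (inclusive of both endpoints).
227 = 7 × 32 + 3, so there are 32 full weeks plus 3 extra days.
Each full week contributes 4 days from the set (Tue, Wed, Thu, Fri): 32 × 4 = 128.
The 3 extra days are Saturday, Sunday, Monday — none qualify.
Total: 128 + 0 = 128.

128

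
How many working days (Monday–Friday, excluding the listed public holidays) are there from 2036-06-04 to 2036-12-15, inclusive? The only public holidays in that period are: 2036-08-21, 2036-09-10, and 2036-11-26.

2036-06-04 is a Wednesday.
That's 195 days from start to end, counting both.
195 = 7 × 27 + 6, so there are 27 full weeks plus 6 extra days.
Each full week contributes 5 weekdays (Mon–Fri): 27 × 5 = 135.
The 6 extra days are Wednesday, Thursday, Friday, Saturday, Sunday, Monday — 4 of them qualify.
Total: 135 + 4 = 139.
Holidays: 2036-08-21 (Thu); 2036-09-10 (Wed); 2036-11-26 (Wed).
All 3 holidays fall on weekdays, so subtract 3.
Business days: 139 − 3 = 136.

136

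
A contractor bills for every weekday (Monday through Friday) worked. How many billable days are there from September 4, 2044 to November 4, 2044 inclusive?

September 4, 2044 is a Sunday.
From September 4, 2044 to November 4, 2044 is 62 days inclusive.
62 = 7 × 8 + 6, so there are 8 full weeks plus 6 extra days.
Each full week contributes 5 weekdays (Mon–Fri): 8 × 5 = 40.
The 6 extra days are Sun, Mon, Tue, Wed, Thu, Fri — 5 of them qualify.
Total: 40 + 5 = 45.

45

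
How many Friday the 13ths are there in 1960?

The 13th falls on a Friday when the month's 13th has weekday Fri.
Jan 13 is Wed; Feb 13 is Sat; Mar 13 is Sun; Apr 13 is Wed; May 13 is Fri ✓; Jun 13 is Mon; Jul 13 is Wed; Aug 13 is Sat; Sep 13 is Tue; Oct 13 is Thu; Nov 13 is Sun; Dec 13 is Tue.
Friday the 13ths: May.

1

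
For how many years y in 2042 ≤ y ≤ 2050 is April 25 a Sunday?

1

Day of week of April 25 in each year:
2042: Fri, 2043: Sat, 2044: Mon, 2045: Tue, 2046: Wed, 2047: Thu, 2048: Sat, 2049: Sun ✓, 2050: Mon
Sundays: 2049.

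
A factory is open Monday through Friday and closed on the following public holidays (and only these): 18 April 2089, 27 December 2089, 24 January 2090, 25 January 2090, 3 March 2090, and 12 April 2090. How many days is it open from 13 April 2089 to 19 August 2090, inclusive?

13 April 2089 is a Wednesday.
From 13 April 2089 to 19 August 2090 is 494 days inclusive.
494 = 7 × 70 + 4, so there are 70 full weeks plus 4 extra days.
Each full week contributes 5 weekdays (Mon–Fri): 70 × 5 = 350.
The 4 extra days are Wednesday, Thursday, Friday, Saturday — 3 of them qualify.
Total: 350 + 3 = 353.
Holidays: 18 April 2089 (Mon); 27 December 2089 (Tue); 24 January 2090 (Tue); 25 January 2090 (Wed); 3 March 2090 (Fri); 12 April 2090 (Wed).
All 6 holidays fall on weekdays, so subtract 6.
Business days: 353 − 6 = 347.

347 working days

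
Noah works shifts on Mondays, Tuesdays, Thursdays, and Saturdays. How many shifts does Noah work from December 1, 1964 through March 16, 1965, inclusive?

61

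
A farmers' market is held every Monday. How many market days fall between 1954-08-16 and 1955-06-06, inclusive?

43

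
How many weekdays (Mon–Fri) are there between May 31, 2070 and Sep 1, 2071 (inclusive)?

327 weekdays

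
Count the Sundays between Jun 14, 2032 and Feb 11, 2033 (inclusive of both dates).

34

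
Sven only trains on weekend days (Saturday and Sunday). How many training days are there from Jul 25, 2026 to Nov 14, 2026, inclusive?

Jul 25, 2026 is a Saturday.
That's 113 days from start to end, counting both.
113 = 7 × 16 + 1, so there are 16 full weeks plus 1 extra day.
Each full week contributes 2 weekend days (Sat, Sun): 16 × 2 = 32.
The 1 extra day is Saturday — 1 of them qualifies.
Total: 32 + 1 = 33.

33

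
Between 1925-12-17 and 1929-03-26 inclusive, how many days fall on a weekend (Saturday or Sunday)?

1925-12-17 is a Thursday.
The range spans 1196 days (inclusive of both endpoints).
1196 = 7 × 170 + 6, so there are 170 full weeks plus 6 extra days.
Each full week contributes 2 weekend days (Sat, Sun): 170 × 2 = 340.
The 6 extra days are Thu, Fri, Sat, Sun, Mon, Tue — 2 of them qualify.
Total: 340 + 2 = 342.

342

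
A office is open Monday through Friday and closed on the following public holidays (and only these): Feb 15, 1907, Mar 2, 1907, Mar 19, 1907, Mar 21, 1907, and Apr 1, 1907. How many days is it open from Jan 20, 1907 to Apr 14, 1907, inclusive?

Jan 20, 1907 is a Sunday.
The range spans 85 days (inclusive of both endpoints).
85 = 7 × 12 + 1, so there are 12 full weeks plus 1 extra day.
Each full week contributes 5 weekdays (Mon–Fri): 12 × 5 = 60.
The 1 extra day is Sun — none qualify.
Total: 60 + 0 = 60.
Holidays: Feb 15, 1907 (Fri); Mar 2, 1907 (Sat); Mar 19, 1907 (Tue); Mar 21, 1907 (Thu); Apr 1, 1907 (Mon).
4 of the 5 holidays fall on weekdays; the rest are weekends and were already excluded.
Business days: 60 − 4 = 56.

56 working days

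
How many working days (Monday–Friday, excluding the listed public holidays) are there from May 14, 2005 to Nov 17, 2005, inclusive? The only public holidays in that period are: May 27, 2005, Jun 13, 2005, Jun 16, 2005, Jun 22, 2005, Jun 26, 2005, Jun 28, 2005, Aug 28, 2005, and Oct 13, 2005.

128 working days

May 14, 2005 is a Saturday.
From May 14, 2005 to Nov 17, 2005 is 188 days inclusive.
188 = 7 × 26 + 6, so there are 26 full weeks plus 6 extra days.
Each full week contributes 5 weekdays (Mon–Fri): 26 × 5 = 130.
The 6 extra days are Sat, Sun, Mon, Tue, Wed, Thu — 4 of them qualify.
Total: 130 + 4 = 134.
Holidays: May 27, 2005 (Fri); Jun 13, 2005 (Mon); Jun 16, 2005 (Thu); Jun 22, 2005 (Wed); Jun 26, 2005 (Sun); Jun 28, 2005 (Tue); Aug 28, 2005 (Sun); Oct 13, 2005 (Thu).
6 of the 8 holidays fall on weekdays; the rest are weekends and were already excluded.
Business days: 134 − 6 = 128.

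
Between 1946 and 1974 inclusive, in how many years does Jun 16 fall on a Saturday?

4

Day of week of June 16 in each year:
1946: Sun, 1947: Mon, 1948: Wed, 1949: Thu, 1950: Fri, 1951: Sat ✓, 1952: Mon, 1953: Tue, 1954: Wed, 1955: Thu, 1956: Sat ✓, 1957: Sun, 1958: Mon, 1959: Tue, 1960: Thu, 1961: Fri, 1962: Sat ✓, 1963: Sun, 1964: Tue, 1965: Wed, 1966: Thu, 1967: Fri, 1968: Sun, 1969: Mon, 1970: Tue, 1971: Wed, 1972: Fri, 1973: Sat ✓, 1974: Sun
Saturdays: 1951, 1956, 1962, 1973.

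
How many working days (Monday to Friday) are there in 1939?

January 1, 1939 is a Sunday.
That's 365 days from start to end, counting both.
365 = 7 × 52 + 1, so there are 52 full weeks plus 1 extra day.
Each full week contributes 5 weekdays (Mon–Fri): 52 × 5 = 260.
The 1 extra day is Sunday — none qualify.
Total: 260 + 0 = 260.

260 weekdays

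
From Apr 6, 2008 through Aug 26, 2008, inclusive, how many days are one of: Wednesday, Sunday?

41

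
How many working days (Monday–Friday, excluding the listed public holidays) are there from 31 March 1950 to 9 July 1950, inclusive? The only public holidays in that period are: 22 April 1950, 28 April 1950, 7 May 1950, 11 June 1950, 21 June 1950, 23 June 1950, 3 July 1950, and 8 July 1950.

31 March 1950 is a Friday.
The range spans 101 days (inclusive of both endpoints).
101 = 7 × 14 + 3, so there are 14 full weeks plus 3 extra days.
Each full week contributes 5 weekdays (Mon–Fri): 14 × 5 = 70.
The 3 extra days are Friday, Saturday, Sunday — 1 of them qualifies.
Total: 70 + 1 = 71.
Holidays: 22 April 1950 (Sat); 28 April 1950 (Fri); 7 May 1950 (Sun); 11 June 1950 (Sun); 21 June 1950 (Wed); 23 June 1950 (Fri); 3 July 1950 (Mon); 8 July 1950 (Sat).
4 of the 8 holidays fall on weekdays; the rest are weekends and were already excluded.
Business days: 71 − 4 = 67.

67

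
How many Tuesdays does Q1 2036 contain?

1 January 2036 is a Tuesday.
From 1 January 2036 to 31 March 2036 is 91 days inclusive.
91 = 7 × 13, so the span is exactly 13 full weeks.
Each full week contributes one Tuesday: 13 so far.
Total: 13.

13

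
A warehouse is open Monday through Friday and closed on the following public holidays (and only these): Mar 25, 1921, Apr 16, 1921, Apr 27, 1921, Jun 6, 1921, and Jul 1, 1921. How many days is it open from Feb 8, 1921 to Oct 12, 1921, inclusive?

173 business days

Feb 8, 1921 is a Tuesday.
From Feb 8, 1921 to Oct 12, 1921 is 247 days inclusive.
247 = 7 × 35 + 2, so there are 35 full weeks plus 2 extra days.
Each full week contributes 5 weekdays (Mon–Fri): 35 × 5 = 175.
The 2 extra days are Tuesday, Wednesday — 2 of them qualify.
Total: 175 + 2 = 177.
Holidays: Mar 25, 1921 (Fri); Apr 16, 1921 (Sat); Apr 27, 1921 (Wed); Jun 6, 1921 (Mon); Jul 1, 1921 (Fri).
4 of the 5 holidays fall on weekdays; the rest are weekends and were already excluded.
Business days: 177 − 4 = 173.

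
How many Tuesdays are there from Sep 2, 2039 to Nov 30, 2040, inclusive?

65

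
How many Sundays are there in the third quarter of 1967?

1 July 1967 is a Saturday.
That's 92 days from start to end, counting both.
92 = 7 × 13 + 1, so there are 13 full weeks plus 1 extra day.
Each full week contributes one Sunday: 13 so far.
The 1 extra day is Sat — none qualify.
Total: 13 + 0 = 13.

13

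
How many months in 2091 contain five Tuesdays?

4

A month has five Tuesdays exactly when Tuesday falls within its first (length − 28) days.
Jan: 31 days, starts Mon → 5 of Mon, Tue, Wed ✓
Feb: 28 days, starts Thu → 5 of (none)
Mar: 31 days, starts Thu → 5 of Thu, Fri, Sat
Apr: 30 days, starts Sun → 5 of Sun, Mon
May: 31 days, starts Tue → 5 of Tue, Wed, Thu ✓
Jun: 30 days, starts Fri → 5 of Fri, Sat
Jul: 31 days, starts Sun → 5 of Sun, Mon, Tue ✓
Aug: 31 days, starts Wed → 5 of Wed, Thu, Fri
Sep: 30 days, starts Sat → 5 of Sat, Sun
Oct: 31 days, starts Mon → 5 of Mon, Tue, Wed ✓
Nov: 30 days, starts Thu → 5 of Thu, Fri
Dec: 31 days, starts Sat → 5 of Sat, Sun, Mon
Months with five Tuesdays: Jan, May, Jul, Oct.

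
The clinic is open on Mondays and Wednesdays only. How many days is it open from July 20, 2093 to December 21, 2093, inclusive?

45

July 20, 2093 is a Monday.
From July 20, 2093 to December 21, 2093 is 155 days inclusive.
155 = 7 × 22 + 1, so there are 22 full weeks plus 1 extra day.
Each full week contributes 2 days from the set (Mon, Wed): 22 × 2 = 44.
The 1 extra day is Mon — 1 of them qualifies.
Total: 44 + 1 = 45.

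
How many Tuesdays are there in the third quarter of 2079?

13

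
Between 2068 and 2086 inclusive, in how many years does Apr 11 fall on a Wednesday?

Day of week of April 11 in each year:
2068: Wed ✓, 2069: Thu, 2070: Fri, 2071: Sat, 2072: Mon, 2073: Tue, 2074: Wed ✓, 2075: Thu, 2076: Sat, 2077: Sun, 2078: Mon, 2079: Tue, 2080: Thu, 2081: Fri, 2082: Sat, 2083: Sun, 2084: Tue, 2085: Wed ✓, 2086: Thu
Wednesdays: 2068, 2074, 2085.

3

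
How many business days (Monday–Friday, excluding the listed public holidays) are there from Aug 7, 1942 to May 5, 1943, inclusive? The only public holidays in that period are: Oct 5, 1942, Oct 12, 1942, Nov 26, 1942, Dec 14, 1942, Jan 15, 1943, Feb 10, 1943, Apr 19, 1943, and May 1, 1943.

Aug 7, 1942 is a Friday.
From Aug 7, 1942 to May 5, 1943 is 272 days inclusive.
272 = 7 × 38 + 6, so there are 38 full weeks plus 6 extra days.
Each full week contributes 5 weekdays (Mon–Fri): 38 × 5 = 190.
The 6 extra days are Friday, Saturday, Sunday, Monday, Tuesday, Wednesday — 4 of them qualify.
Total: 190 + 4 = 194.
Holidays: Oct 5, 1942 (Mon); Oct 12, 1942 (Mon); Nov 26, 1942 (Thu); Dec 14, 1942 (Mon); Jan 15, 1943 (Fri); Feb 10, 1943 (Wed); Apr 19, 1943 (Mon); May 1, 1943 (Sat).
7 of the 8 holidays fall on weekdays; the rest are weekends and were already excluded.
Business days: 194 − 7 = 187.

187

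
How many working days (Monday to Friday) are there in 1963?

261

1963-01-01 is a Tuesday.
The range spans 365 days (inclusive of both endpoints).
365 = 7 × 52 + 1, so there are 52 full weeks plus 1 extra day.
Each full week contributes 5 weekdays (Mon–Fri): 52 × 5 = 260.
The 1 extra day is Tue — 1 of them qualifies.
Total: 260 + 1 = 261.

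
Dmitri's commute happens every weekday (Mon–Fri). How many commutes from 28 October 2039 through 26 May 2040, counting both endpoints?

28 October 2039 is a Friday.
From 28 October 2039 to 26 May 2040 is 212 days inclusive.
212 = 7 × 30 + 2, so there are 30 full weeks plus 2 extra days.
Each full week contributes 5 weekdays (Mon–Fri): 30 × 5 = 150.
The 2 extra days are Friday, Saturday — 1 of them qualifies.
Total: 150 + 1 = 151.

151 weekdays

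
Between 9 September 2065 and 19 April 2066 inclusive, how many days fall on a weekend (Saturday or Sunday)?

64

9 September 2065 is a Wednesday.
From 9 September 2065 to 19 April 2066 is 223 days inclusive.
223 = 7 × 31 + 6, so there are 31 full weeks plus 6 extra days.
Each full week contributes 2 weekend days (Sat, Sun): 31 × 2 = 62.
The 6 extra days are Wed, Thu, Fri, Sat, Sun, Mon — 2 of them qualify.
Total: 62 + 2 = 64.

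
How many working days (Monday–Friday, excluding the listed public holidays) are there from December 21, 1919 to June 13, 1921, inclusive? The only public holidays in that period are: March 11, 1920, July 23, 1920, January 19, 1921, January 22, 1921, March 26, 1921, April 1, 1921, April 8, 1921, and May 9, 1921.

380

December 21, 1919 is a Sunday.
The range spans 541 days (inclusive of both endpoints).
541 = 7 × 77 + 2, so there are 77 full weeks plus 2 extra days.
Each full week contributes 5 weekdays (Mon–Fri): 77 × 5 = 385.
The 2 extra days are Sun, Mon — 1 of them qualifies.
Total: 385 + 1 = 386.
Holidays: March 11, 1920 (Thu); July 23, 1920 (Fri); January 19, 1921 (Wed); January 22, 1921 (Sat); March 26, 1921 (Sat); April 1, 1921 (Fri); April 8, 1921 (Fri); May 9, 1921 (Mon).
6 of the 8 holidays fall on weekdays; the rest are weekends and were already excluded.
Business days: 386 − 6 = 380.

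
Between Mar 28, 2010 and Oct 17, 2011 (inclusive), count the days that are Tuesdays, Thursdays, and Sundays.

Mar 28, 2010 is a Sunday.
That's 569 days from start to end, counting both.
569 = 7 × 81 + 2, so there are 81 full weeks plus 2 extra days.
Each full week contributes 3 days from the set (Tue, Thu, Sun): 81 × 3 = 243.
The 2 extra days are Sunday, Monday — 1 of them qualifies.
Total: 243 + 1 = 244.

244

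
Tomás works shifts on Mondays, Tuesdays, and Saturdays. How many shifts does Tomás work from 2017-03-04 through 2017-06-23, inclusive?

2017-03-04 is a Saturday.
That's 112 days from start to end, counting both.
112 = 7 × 16, so the span is exactly 16 full weeks.
Each full week contributes 3 days from the set (Mon, Tue, Sat): 16 × 3 = 48.
Total: 48.

48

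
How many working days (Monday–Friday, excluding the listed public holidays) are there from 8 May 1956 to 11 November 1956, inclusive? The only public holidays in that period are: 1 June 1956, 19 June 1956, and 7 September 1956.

8 May 1956 is a Tuesday.
That's 188 days from start to end, counting both.
188 = 7 × 26 + 6, so there are 26 full weeks plus 6 extra days.
Each full week contributes 5 weekdays (Mon–Fri): 26 × 5 = 130.
The 6 extra days are Tue, Wed, Thu, Fri, Sat, Sun — 4 of them qualify.
Total: 130 + 4 = 134.
Holidays: 1 June 1956 (Fri); 19 June 1956 (Tue); 7 September 1956 (Fri).
All 3 holidays fall on weekdays, so subtract 3.
Business days: 134 − 3 = 131.

131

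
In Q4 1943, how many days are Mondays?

13

Oct 1, 1943 is a Friday.
From Oct 1, 1943 to Dec 31, 1943 is 92 days inclusive.
92 = 7 × 13 + 1, so there are 13 full weeks plus 1 extra day.
Each full week contributes one Monday: 13 so far.
The 1 extra day is Friday — none qualify.
Total: 13 + 0 = 13.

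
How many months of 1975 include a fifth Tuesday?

A month has five Tuesdays exactly when Tuesday falls within its first (length − 28) days.
Jan: 31 days, starts Wed → 5 of Wed, Thu, Fri
Feb: 28 days, starts Sat → 5 of (none)
Mar: 31 days, starts Sat → 5 of Sat, Sun, Mon
Apr: 30 days, starts Tue → 5 of Tue, Wed ✓
May: 31 days, starts Thu → 5 of Thu, Fri, Sat
Jun: 30 days, starts Sun → 5 of Sun, Mon
Jul: 31 days, starts Tue → 5 of Tue, Wed, Thu ✓
Aug: 31 days, starts Fri → 5 of Fri, Sat, Sun
Sep: 30 days, starts Mon → 5 of Mon, Tue ✓
Oct: 31 days, starts Wed → 5 of Wed, Thu, Fri
Nov: 30 days, starts Sat → 5 of Sat, Sun
Dec: 31 days, starts Mon → 5 of Mon, Tue, Wed ✓
Months with five Tuesdays: Apr, Jul, Sep, Dec.

4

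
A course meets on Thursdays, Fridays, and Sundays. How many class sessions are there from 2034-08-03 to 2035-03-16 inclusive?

98

2034-08-03 is a Thursday.
From 2034-08-03 to 2035-03-16 is 226 days inclusive.
226 = 7 × 32 + 2, so there are 32 full weeks plus 2 extra days.
Each full week contributes 3 days from the set (Thu, Fri, Sun): 32 × 3 = 96.
The 2 extra days are Thu, Fri — 2 of them qualify.
Total: 96 + 2 = 98.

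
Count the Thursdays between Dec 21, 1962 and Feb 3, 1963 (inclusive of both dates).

Dec 21, 1962 is a Friday.
That's 45 days from start to end, counting both.
45 = 7 × 6 + 3, so there are 6 full weeks plus 3 extra days.
Each full week contributes one Thursday: 6 so far.
The 3 extra days are Friday, Saturday, Sunday — none qualify.
Total: 6 + 0 = 6.

6 Thursdays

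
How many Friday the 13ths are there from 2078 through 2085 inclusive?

Friday-the-13ths by year:
2078: May
2079: Jan, Oct
2080: Sep, Dec
2081: Jun
2082: Feb, Mar, Nov
2083: Aug
2084: Oct
2085: Apr, Jul

13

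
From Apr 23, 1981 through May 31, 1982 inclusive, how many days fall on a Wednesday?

Apr 23, 1981 is a Thursday.
From Apr 23, 1981 to May 31, 1982 is 404 days inclusive.
404 = 7 × 57 + 5, so there are 57 full weeks plus 5 extra days.
Each full week contributes one Wednesday: 57 so far.
The 5 extra days are Thu, Fri, Sat, Sun, Mon — none qualify.
Total: 57 + 0 = 57.

57 Wednesdays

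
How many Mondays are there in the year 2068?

53

1 January 2068 is a Sunday.
That's 366 days from start to end, counting both.
366 = 7 × 52 + 2, so there are 52 full weeks plus 2 extra days.
Each full week contributes one Monday: 52 so far.
The 2 extra days are Sun, Mon — 1 of them qualifies.
Total: 52 + 1 = 53.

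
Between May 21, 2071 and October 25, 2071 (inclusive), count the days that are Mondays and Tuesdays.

May 21, 2071 is a Thursday.
The range spans 158 days (inclusive of both endpoints).
158 = 7 × 22 + 4, so there are 22 full weeks plus 4 extra days.
Each full week contributes 2 days from the set (Mon, Tue): 22 × 2 = 44.
The 4 extra days are Thursday, Friday, Saturday, Sunday — none qualify.
Total: 44 + 0 = 44.

44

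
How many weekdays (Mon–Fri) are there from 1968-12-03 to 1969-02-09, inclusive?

1968-12-03 is a Tuesday.
From 1968-12-03 to 1969-02-09 is 69 days inclusive.
69 = 7 × 9 + 6, so there are 9 full weeks plus 6 extra days.
Each full week contributes 5 weekdays (Mon–Fri): 9 × 5 = 45.
The 6 extra days are Tue, Wed, Thu, Fri, Sat, Sun — 4 of them qualify.
Total: 45 + 4 = 49.

49 weekdays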